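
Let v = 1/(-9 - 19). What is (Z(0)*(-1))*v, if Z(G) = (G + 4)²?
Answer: 4/7 ≈ 0.57143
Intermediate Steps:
Z(G) = (4 + G)²
v = -1/28 (v = 1/(-28) = -1/28 ≈ -0.035714)
(Z(0)*(-1))*v = ((4 + 0)²*(-1))*(-1/28) = (4²*(-1))*(-1/28) = (16*(-1))*(-1/28) = -16*(-1/28) = 4/7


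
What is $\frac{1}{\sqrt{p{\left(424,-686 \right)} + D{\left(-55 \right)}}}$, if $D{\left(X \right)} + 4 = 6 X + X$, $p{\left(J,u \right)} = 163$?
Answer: $- \frac{i \sqrt{226}}{226} \approx - 0.066519 i$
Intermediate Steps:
$D{\left(X \right)} = -4 + 7 X$ ($D{\left(X \right)} = -4 + \left(6 X + X\right) = -4 + 7 X$)
$\frac{1}{\sqrt{p{\left(424,-686 \right)} + D{\left(-55 \right)}}} = \frac{1}{\sqrt{163 + \left(-4 + 7 \left(-55\right)\right)}} = \frac{1}{\sqrt{163 - 389}} = \frac{1}{\sqrt{-226}} = \frac{1}{i \sqrt{226}} = - \frac{i \sqrt{226}}{226}$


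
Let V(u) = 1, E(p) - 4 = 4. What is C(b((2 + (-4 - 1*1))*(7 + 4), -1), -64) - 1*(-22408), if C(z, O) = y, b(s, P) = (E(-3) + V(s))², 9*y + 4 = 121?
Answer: 22421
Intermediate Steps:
E(p) = 8 (E(p) = 4 + 4 = 8)
y = 13 (y = -4/9 + (⅑)*121 = -4/9 + 121/9 = 13)
b(s, P) = 81 (b(s, P) = (8 + 1)² = 9² = 81)
C(z, O) = 13
C(b((2 + (-4 - 1*1))*(7 + 4), -1), -64) - 1*(-22408) = 13 - 1*(-22408) = 13 + 22408 = 22421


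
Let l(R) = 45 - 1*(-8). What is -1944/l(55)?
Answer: -1944/53 ≈ -36.679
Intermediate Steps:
l(R) = 53 (l(R) = 45 + 8 = 53)
-1944/l(55) = -1944/53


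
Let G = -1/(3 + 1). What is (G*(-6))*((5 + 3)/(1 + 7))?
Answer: 3/2 ≈ 1.5000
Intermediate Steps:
G = -¼ (G = -1/4 = (¼)*(-1) = -¼ ≈ -0.25000)
(G*(-6))*((5 + 3)/(1 + 7)) = (-¼*(-6))*((5 + 3)/(1 + 7)) = 3*(8/8)/2 = 3*(8*(⅛))/2 = (3/2)*1 = 3/2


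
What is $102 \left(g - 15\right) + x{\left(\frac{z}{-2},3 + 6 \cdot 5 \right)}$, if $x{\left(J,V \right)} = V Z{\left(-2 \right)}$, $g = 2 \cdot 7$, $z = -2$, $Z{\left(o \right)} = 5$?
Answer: $63$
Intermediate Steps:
$g = 14$
$x{\left(J,V \right)} = 5 V$ ($x{\left(J,V \right)} = V 5 = 5 V$)
$102 \left(g - 15\right) + x{\left(\frac{z}{-2},3 + 6 \cdot 5 \right)} = 102 \left(14 - 15\right) + 5 \left(3 + 6 \cdot 5\right) = 102 \left(-1\right) + 5 \left(3 + 30\right) = -102 + 5 \cdot 33 = -102 + 165 = 63$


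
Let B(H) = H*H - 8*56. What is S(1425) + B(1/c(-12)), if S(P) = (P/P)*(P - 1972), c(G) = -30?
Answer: -895499/900 ≈ -995.00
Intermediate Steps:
S(P) = -1972 + P (S(P) = 1*(-1972 + P) = -1972 + P)
B(H) = -448 + H² (B(H) = H² - 448 = -448 + H²)
S(1425) + B(1/c(-12)) = (-1972 + 1425) + (-448 + (1/(-30))²) = -547 + (-448 + (-1/30)²) = -547 + (-448 + 1/900) = -547 - 403199/900 = -895499/900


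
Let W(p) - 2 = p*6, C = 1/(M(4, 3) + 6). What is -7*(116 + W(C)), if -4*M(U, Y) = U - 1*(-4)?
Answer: -1673/2 ≈ -836.50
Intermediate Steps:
M(U, Y) = -1 - U/4 (M(U, Y) = -(U - 1*(-4))/4 = -(U + 4)/4 = -(4 + U)/4 = -1 - U/4)
C = 1/4 (C = 1/((-1 - 1/4*4) + 6) = 1/((-1 - 1) + 6) = 1/(-2 + 6) = 1/4 ≈ 0.25000)
W(p) = 2 + 6*p (W(p) = 2 + p*6 = 2 + 6*p)
-7*(116 + W(C)) = -7*(116 + (2 + 6*(1/4))) = -7*(116 + (2 + 3/2)) = -7*(116 + 7/2) = -7*239/2 = -1673/2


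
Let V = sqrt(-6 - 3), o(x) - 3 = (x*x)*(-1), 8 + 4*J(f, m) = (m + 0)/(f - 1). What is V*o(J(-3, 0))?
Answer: -3*I ≈ -3.0*I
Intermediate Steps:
J(f, m) = -2 + m/(4*(-1 + f)) (J(f, m) = -2 + ((m + 0)/(f - 1))/4 = -2 + (m/(-1 + f))/4 = -2 + m/(4*(-1 + f)))
o(x) = 3 - x**2 (o(x) = 3 + (x*x)*(-1) = 3 + x**2*(-1) = 3 - x**2)
V = 3*I (V = sqrt(-9) = 3*I ≈ 3.0*I)
V*o(J(-3, 0)) = (3*I)*(3 - ((8 + 0 - 8*(-3))/(4*(-1 - 3)))**2) = (3*I)*(3 - ((1/4)*(8 + 0 + 24)/(-4))**2) = (3*I)*(3 - ((1/4)*(-1/4)*32)**2) = (3*I)*(3 - 1*(-2)**2) = (3*I)*(3 - 1*4) = (3*I)*(3 - 4) = (3*I)*(-1) = -3*I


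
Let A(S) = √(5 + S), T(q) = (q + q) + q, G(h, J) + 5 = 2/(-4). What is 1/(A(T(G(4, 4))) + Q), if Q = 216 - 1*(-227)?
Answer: 886/392521 - I*√46/392521 ≈ 0.0022572 - 1.7279e-5*I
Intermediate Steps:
G(h, J) = -11/2 (G(h, J) = -5 + 2/(-4) = -5 + 2*(-¼) = -5 - ½ = -11/2)
T(q) = 3*q (T(q) = 2*q + q = 3*q)
Q = 443 (Q = 216 + 227 = 443)
1/(A(T(G(4, 4))) + Q) = 1/(√(5 + 3*(-11/2)) + 443) = 1/(√(5 - 33/2) + 443) = 1/(√(-23/2) + 443) = 1/(I*√46/2 + 443) = 1/(443 + I*√46/2)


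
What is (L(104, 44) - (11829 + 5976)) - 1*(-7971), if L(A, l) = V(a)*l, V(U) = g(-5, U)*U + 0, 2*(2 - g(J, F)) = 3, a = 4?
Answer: -9746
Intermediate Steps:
g(J, F) = ½ (g(J, F) = 2 - ½*3 = 2 - 3/2 = ½)
V(U) = U/2 (V(U) = U/2 + 0 = U/2)
L(A, l) = 2*l (L(A, l) = ((½)*4)*l = 2*l)
(L(104, 44) - (11829 + 5976)) - 1*(-7971) = (2*44 - (11829 + 5976)) - 1*(-7971) = (88 - 1*17805) + 7971 = (88 - 17805) + 7971 = -17717 + 7971 = -9746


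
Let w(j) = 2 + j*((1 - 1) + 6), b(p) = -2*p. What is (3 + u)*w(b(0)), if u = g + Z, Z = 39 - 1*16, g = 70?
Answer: 192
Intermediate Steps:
Z = 23 (Z = 39 - 16 = 23)
u = 93 (u = 70 + 23 = 93)
w(j) = 2 + 6*j (w(j) = 2 + j*(0 + 6) = 2 + j*6 = 2 + 6*j)
(3 + u)*w(b(0)) = (3 + 93)*(2 + 6*(-2*0)) = 96*(2 + 6*0) = 96*(2 + 0) = 96*2 = 192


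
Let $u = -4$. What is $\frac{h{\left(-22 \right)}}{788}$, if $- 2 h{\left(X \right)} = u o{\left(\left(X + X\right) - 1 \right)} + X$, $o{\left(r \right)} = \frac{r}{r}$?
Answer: $\frac{13}{788} \approx 0.016497$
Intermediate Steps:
$o{\left(r \right)} = 1$
$h{\left(X \right)} = 2 - \frac{X}{2}$ ($h{\left(X \right)} = - \frac{\left(-4\right) 1 + X}{2} = - \frac{-4 + X}{2} = 2 - \frac{X}{2}$)
$\frac{h{\left(-22 \right)}}{788} = \frac{2 - -11}{788} = \left(2 + 11\right) \frac{1}{788} = 13 \cdot \frac{1}{788} = \frac{13}{788}$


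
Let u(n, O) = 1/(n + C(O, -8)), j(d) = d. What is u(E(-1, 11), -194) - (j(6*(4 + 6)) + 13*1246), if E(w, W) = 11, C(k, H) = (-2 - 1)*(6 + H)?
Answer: -276385/17 ≈ -16258.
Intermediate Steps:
C(k, H) = -18 - 3*H (C(k, H) = -3*(6 + H) = -18 - 3*H)
u(n, O) = 1/(6 + n) (u(n, O) = 1/(n + (-18 - 3*(-8))) = 1/(n + (-18 + 24)) = 1/(n + 6) = 1/(6 + n))
u(E(-1, 11), -194) - (j(6*(4 + 6)) + 13*1246) = 1/(6 + 11) - (6*(4 + 6) + 13*1246) = 1/17 - (6*10 + 16198) = 1/17 - (60 + 16198) = 1/17 - 1*16258 = 1/17 - 16258 = -276385/17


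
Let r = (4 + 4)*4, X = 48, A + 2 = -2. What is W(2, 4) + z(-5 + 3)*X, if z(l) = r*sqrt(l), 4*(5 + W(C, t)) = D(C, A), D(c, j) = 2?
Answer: -9/2 + 1536*I*sqrt(2) ≈ -4.5 + 2172.2*I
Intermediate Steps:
A = -4 (A = -2 - 2 = -4)
W(C, t) = -9/2 (W(C, t) = -5 + (1/4)*2 = -5 + 1/2 = -9/2)
r = 32 (r = 8*4 = 32)
z(l) = 32*sqrt(l)
W(2, 4) + z(-5 + 3)*X = -9/2 + (32*sqrt(-5 + 3))*48 = -9/2 + (32*sqrt(-2))*48 = -9/2 + (32*(I*sqrt(2)))*48 = -9/2 + (32*I*sqrt(2))*48 = -9/2 + 1536*I*sqrt(2)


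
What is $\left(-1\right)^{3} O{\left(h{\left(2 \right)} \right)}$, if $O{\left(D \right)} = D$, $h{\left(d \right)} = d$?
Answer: $-2$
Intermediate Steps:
$\left(-1\right)^{3} O{\left(h{\left(2 \right)} \right)} = \left(-1\right)^{3} \cdot 2 = \left(-1\right) 2 = -2$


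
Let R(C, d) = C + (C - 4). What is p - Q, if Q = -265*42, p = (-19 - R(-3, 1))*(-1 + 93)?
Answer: 10302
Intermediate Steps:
R(C, d) = -4 + 2*C (R(C, d) = C + (-4 + C) = -4 + 2*C)
p = -828 (p = (-19 - (-4 + 2*(-3)))*(-1 + 93) = (-19 - (-4 - 6))*92 = (-19 - 1*(-10))*92 = (-19 + 10)*92 = -9*92 = -828)
Q = -11130
p - Q = -828 - 1*(-11130) = -828 + 11130 = 10302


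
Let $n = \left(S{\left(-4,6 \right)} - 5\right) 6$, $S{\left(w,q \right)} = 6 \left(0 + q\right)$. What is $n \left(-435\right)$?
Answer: $-80910$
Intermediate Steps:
$S{\left(w,q \right)} = 6 q$
$n = 186$ ($n = \left(6 \cdot 6 - 5\right) 6 = \left(36 - 5\right) 6 = 31 \cdot 6 = 186$)
$n \left(-435\right) = 186 \left(-435\right) = -80910$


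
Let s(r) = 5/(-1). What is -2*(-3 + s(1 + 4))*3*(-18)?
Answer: -864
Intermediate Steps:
s(r) = -5 (s(r) = 5*(-1) = -5)
-2*(-3 + s(1 + 4))*3*(-18) = -2*(-3 - 5)*3*(-18) = -(-16)*3*(-18) = -2*(-24)*(-18) = 48*(-18) = -864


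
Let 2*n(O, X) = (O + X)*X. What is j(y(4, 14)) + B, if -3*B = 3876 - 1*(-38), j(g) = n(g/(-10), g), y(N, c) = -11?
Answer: -75013/60 ≈ -1250.2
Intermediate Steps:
n(O, X) = X*(O + X)/2 (n(O, X) = ((O + X)*X)/2 = (X*(O + X))/2 = X*(O + X)/2)
j(g) = 9*g**2/20 (j(g) = g*(g/(-10) + g)/2 = g*(g*(-1/10) + g)/2 = g*(-g/10 + g)/2 = g*(9*g/10)/2 = 9*g**2/20)
B = -3914/3 (B = -(3876 - 1*(-38))/3 = -(3876 + 38)/3 = -1/3*3914 = -3914/3 ≈ -1304.7)
j(y(4, 14)) + B = (9/20)*(-11)**2 - 3914/3 = (9/20)*121 - 3914/3 = 1089/20 - 3914/3 = -75013/60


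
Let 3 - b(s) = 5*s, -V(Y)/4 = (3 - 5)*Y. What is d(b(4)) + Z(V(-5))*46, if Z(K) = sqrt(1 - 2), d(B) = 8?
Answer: 8 + 46*I ≈ 8.0 + 46.0*I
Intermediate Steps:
V(Y) = 8*Y (V(Y) = -4*(3 - 5)*Y = -(-8)*Y = 8*Y)
b(s) = 3 - 5*s
Z(K) = I (Z(K) = sqrt(-1) = I)
d(b(4)) + Z(V(-5))*46 = 8 + I*46 = 8 + 46*I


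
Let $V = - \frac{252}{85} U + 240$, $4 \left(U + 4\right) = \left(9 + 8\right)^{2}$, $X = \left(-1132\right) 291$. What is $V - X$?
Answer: $\frac{28003221}{85} \approx 3.2945 \cdot 10^{5}$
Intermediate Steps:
$X = -329412$
$U = \frac{273}{4}$ ($U = -4 + \frac{\left(9 + 8\right)^{2}}{4} = -4 + \frac{17^{2}}{4} = -4 + \frac{1}{4} \cdot 289 = -4 + \frac{289}{4} = \frac{273}{4} \approx 68.25$)
$V = \frac{3201}{85}$ ($V = - \frac{252}{85} \cdot \frac{273}{4} + 240 = \left(-252\right) \frac{1}{85} \cdot \frac{273}{4} + 240 = \left(- \frac{252}{85}\right) \frac{273}{4} + 240 = - \frac{17199}{85} + 240 = \frac{3201}{85} \approx 37.659$)
$V - X = \frac{3201}{85} - -329412 = \frac{3201}{85} + 329412 = \frac{28003221}{85}$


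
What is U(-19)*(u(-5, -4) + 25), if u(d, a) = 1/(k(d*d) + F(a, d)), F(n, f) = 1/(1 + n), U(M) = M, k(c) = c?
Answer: -35207/74 ≈ -475.77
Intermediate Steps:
u(d, a) = 1/(d**2 + 1/(1 + a)) (u(d, a) = 1/(d*d + 1/(1 + a)) = 1/(d**2 + 1/(1 + a)))
U(-19)*(u(-5, -4) + 25) = -19*((1 - 4)/(1 + (-5)**2*(1 - 4)) + 25) = -19*(-3/(1 + 25*(-3)) + 25) = -19*(-3/(1 - 75) + 25) = -19*(-3/(-74) + 25) = -19*(-1/74*(-3) + 25) = -19*(3/74 + 25) = -19*1853/74 = -35207/74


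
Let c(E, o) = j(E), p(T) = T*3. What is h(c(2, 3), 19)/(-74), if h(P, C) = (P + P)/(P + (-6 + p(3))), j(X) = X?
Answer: -2/185 ≈ -0.010811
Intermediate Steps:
p(T) = 3*T
c(E, o) = E
h(P, C) = 2*P/(3 + P) (h(P, C) = (P + P)/(P + (-6 + 3*3)) = (2*P)/(P + (-6 + 9)) = (2*P)/(P + 3) = (2*P)/(3 + P) = 2*P/(3 + P))
h(c(2, 3), 19)/(-74) = (2*2/(3 + 2))/(-74) = (2*2/5)*(-1/74) = (2*2*(⅕))*(-1/74) = (⅘)*(-1/74) = -2/185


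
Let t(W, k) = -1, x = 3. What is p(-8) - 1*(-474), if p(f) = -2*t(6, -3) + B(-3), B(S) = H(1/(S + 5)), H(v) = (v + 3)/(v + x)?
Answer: 477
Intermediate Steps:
H(v) = 1 (H(v) = (v + 3)/(v + 3) = (3 + v)/(3 + v) = 1)
B(S) = 1
p(f) = 3 (p(f) = -2*(-1) + 1 = 2 + 1 = 3)
p(-8) - 1*(-474) = 3 - 1*(-474) = 3 + 474 = 477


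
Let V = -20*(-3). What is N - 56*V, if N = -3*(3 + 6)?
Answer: -3387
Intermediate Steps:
N = -27 (N = -3*9 = -27)
V = 60
N - 56*V = -27 - 56*60 = -27 - 3360 = -3387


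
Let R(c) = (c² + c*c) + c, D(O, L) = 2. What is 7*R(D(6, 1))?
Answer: 70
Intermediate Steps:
R(c) = c + 2*c² (R(c) = (c² + c²) + c = 2*c² + c = c + 2*c²)
7*R(D(6, 1)) = 7*(2*(1 + 2*2)) = 7*(2*(1 + 4)) = 7*(2*5) = 7*10 = 70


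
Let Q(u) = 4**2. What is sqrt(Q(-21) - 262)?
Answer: I*sqrt(246) ≈ 15.684*I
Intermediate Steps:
Q(u) = 16
sqrt(Q(-21) - 262) = sqrt(16 - 262) = sqrt(-246) = I*sqrt(246)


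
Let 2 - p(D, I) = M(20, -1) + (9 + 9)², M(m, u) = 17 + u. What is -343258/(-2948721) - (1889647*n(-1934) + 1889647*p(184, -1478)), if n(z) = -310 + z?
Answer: 14387011905962692/2948721 ≈ 4.8791e+9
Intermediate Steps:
p(D, I) = -338 (p(D, I) = 2 - ((17 - 1) + (9 + 9)²) = 2 - (16 + 18²) = 2 - (16 + 324) = 2 - 1*340 = 2 - 340 = -338)
-343258/(-2948721) - (1889647*n(-1934) + 1889647*p(184, -1478)) = -343258/(-2948721) - 1889647/(1/(-338 + (-310 - 1934))) = -343258*(-1/2948721) - 1889647/(1/(-338 - 2244)) = 343258/2948721 - 1889647/(1/(-2582)) = 343258/2948721 - 1889647/(-1/2582) = 343258/2948721 - 1889647*(-2582) = 343258/2948721 + 4879068554 = 14387011905962692/2948721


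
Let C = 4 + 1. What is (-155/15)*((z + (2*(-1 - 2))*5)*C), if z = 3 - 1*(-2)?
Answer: 3875/3 ≈ 1291.7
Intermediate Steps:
C = 5
z = 5 (z = 3 + 2 = 5)
(-155/15)*((z + (2*(-1 - 2))*5)*C) = (-155/15)*((5 + (2*(-1 - 2))*5)*5) = (-155*1/15)*((5 + (2*(-3))*5)*5) = -31*(5 - 6*5)*5/3 = -31*(5 - 30)*5/3 = -(-775)*5/3 = -31/3*(-125) = 3875/3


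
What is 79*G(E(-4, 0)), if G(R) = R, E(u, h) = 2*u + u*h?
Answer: -632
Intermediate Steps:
E(u, h) = 2*u + h*u
79*G(E(-4, 0)) = 79*(-4*(2 + 0)) = 79*(-4*2) = 79*(-8) = -632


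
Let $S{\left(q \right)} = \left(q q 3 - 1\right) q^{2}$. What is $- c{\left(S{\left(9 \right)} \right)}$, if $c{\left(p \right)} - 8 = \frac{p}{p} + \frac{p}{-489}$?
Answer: $\frac{5067}{163} \approx 31.086$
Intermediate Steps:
$S{\left(q \right)} = q^{2} \left(-1 + 3 q^{2}\right)$ ($S{\left(q \right)} = \left(q^{2} \cdot 3 - 1\right) q^{2} = \left(3 q^{2} - 1\right) q^{2} = \left(-1 + 3 q^{2}\right) q^{2} = q^{2} \left(-1 + 3 q^{2}\right)$)
$c{\left(p \right)} = 9 - \frac{p}{489}$ ($c{\left(p \right)} = 8 + \left(\frac{p}{p} + \frac{p}{-489}\right) = 8 + \left(1 + p \left(- \frac{1}{489}\right)\right) = 8 - \left(-1 + \frac{p}{489}\right) = 9 - \frac{p}{489}$)
$- c{\left(S{\left(9 \right)} \right)} = - (9 - \frac{- 9^{2} + 3 \cdot 9^{4}}{489}) = - (9 - \frac{\left(-1\right) 81 + 3 \cdot 6561}{489}) = - (9 - \frac{-81 + 19683}{489}) = - (9 - \frac{6534}{163}) = \left(-1\right) \left(- \frac{5067}{163}\right) = \frac{5067}{163}$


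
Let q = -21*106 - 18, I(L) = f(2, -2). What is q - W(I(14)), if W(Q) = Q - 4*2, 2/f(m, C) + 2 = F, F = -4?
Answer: -6707/3 ≈ -2235.7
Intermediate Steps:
f(m, C) = -⅓ (f(m, C) = 2/(-2 - 4) = 2/(-6) = 2*(-⅙) = -⅓)
I(L) = -⅓
W(Q) = -8 + Q (W(Q) = Q - 8 = -8 + Q)
q = -2244 (q = -2226 - 18 = -2244)
q - W(I(14)) = -2244 - (-8 - ⅓) = -2244 - 1*(-25/3) = -2244 + 25/3 = -6707/3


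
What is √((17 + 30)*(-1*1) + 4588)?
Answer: √4541 ≈ 67.387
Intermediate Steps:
√((17 + 30)*(-1*1) + 4588) = √(47*(-1) + 4588) = √(-47 + 4588) = √4541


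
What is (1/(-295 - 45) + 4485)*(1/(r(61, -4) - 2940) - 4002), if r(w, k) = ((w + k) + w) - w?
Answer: -17593929360533/980220 ≈ -1.7949e+7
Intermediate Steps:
r(w, k) = k + w (r(w, k) = ((k + w) + w) - w = (k + 2*w) - w = k + w)
(1/(-295 - 45) + 4485)*(1/(r(61, -4) - 2940) - 4002) = (1/(-295 - 45) + 4485)*(1/((-4 + 61) - 2940) - 4002) = (1/(-340) + 4485)*(1/(57 - 2940) - 4002) = (-1/340 + 4485)*(1/(-2883) - 4002) = 1524899*(-1/2883 - 4002)/340 = (1524899/340)*(-11537767/2883) = -17593929360533/980220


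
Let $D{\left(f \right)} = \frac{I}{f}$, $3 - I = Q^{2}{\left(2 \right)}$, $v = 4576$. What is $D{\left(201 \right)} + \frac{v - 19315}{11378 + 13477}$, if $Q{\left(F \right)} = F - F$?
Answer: $- \frac{320886}{555095} \approx -0.57807$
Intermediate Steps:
$Q{\left(F \right)} = 0$
$I = 3$ ($I = 3 - 0^{2} = 3 - 0 = 3 + 0 = 3$)
$D{\left(f \right)} = \frac{3}{f}$
$D{\left(201 \right)} + \frac{v - 19315}{11378 + 13477} = \frac{3}{201} + \frac{4576 - 19315}{11378 + 13477} = 3 \cdot \frac{1}{201} - \frac{14739}{24855} = \frac{1}{67} - \frac{4913}{8285} = - \frac{320886}{555095}$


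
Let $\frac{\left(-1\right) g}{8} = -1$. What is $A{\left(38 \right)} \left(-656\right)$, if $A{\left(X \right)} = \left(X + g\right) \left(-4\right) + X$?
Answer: $95776$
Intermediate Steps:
$g = 8$ ($g = \left(-8\right) \left(-1\right) = 8$)
$A{\left(X \right)} = -32 - 3 X$ ($A{\left(X \right)} = \left(X + 8\right) \left(-4\right) + X = \left(8 + X\right) \left(-4\right) + X = \left(-32 - 4 X\right) + X = -32 - 3 X$)
$A{\left(38 \right)} \left(-656\right) = \left(-32 - 114\right) \left(-656\right) = \left(-146\right) \left(-656\right) = 95776$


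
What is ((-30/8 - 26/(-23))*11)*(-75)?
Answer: 198825/92 ≈ 2161.1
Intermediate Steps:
((-30/8 - 26/(-23))*11)*(-75) = ((-30*⅛ - 26*(-1/23))*11)*(-75) = ((-15/4 + 26/23)*11)*(-75) = -241/92*11*(-75) = -2651/92*(-75) = 198825/92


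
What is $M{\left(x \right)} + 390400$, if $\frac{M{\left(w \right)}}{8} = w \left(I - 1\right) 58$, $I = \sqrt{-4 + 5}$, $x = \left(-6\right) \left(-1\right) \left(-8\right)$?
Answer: $390400$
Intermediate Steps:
$x = -48$ ($x = 6 \left(-8\right) = -48$)
$I = 1$ ($I = \sqrt{1} = 1$)
$M{\left(w \right)} = 0$ ($M{\left(w \right)} = 8 w \left(1 - 1\right) 58 = 8 w 0 \cdot 58 = 8 \cdot 0 \cdot 58 = 8 \cdot 0 = 0$)
$M{\left(x \right)} + 390400 = 0 + 390400 = 390400$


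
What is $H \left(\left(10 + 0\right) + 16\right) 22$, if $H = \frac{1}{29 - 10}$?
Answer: $\frac{572}{19} \approx 30.105$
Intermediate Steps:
$H = \frac{1}{19} \approx 0.052632$
$H \left(\left(10 + 0\right) + 16\right) 22 = \frac{\left(10 + 0\right) + 16}{19} \cdot 22 = \frac{10 + 16}{19} \cdot 22 = \frac{1}{19} \cdot 26 \cdot 22 = \frac{26}{19} \cdot 22 = \frac{572}{19}$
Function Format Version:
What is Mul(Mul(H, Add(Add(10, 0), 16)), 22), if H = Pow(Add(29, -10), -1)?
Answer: Rational(572, 19) ≈ 30.105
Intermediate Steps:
H = Rational(1, 19) (H = Pow(19, -1) = Rational(1, 19) ≈ 0.052632)
Mul(Mul(H, Add(Add(10, 0), 16)), 22) = Mul(Mul(Rational(1, 19), Add(Add(10, 0), 16)), 22) = Mul(Mul(Rational(1, 19), Add(10, 16)), 22) = Mul(Mul(Rational(1, 19), 26), 22) = Mul(Rational(26, 19), 22) = Rational(572, 19)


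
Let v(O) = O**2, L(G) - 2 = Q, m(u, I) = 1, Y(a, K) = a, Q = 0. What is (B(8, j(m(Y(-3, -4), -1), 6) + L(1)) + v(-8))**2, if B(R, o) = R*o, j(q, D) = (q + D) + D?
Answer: 33856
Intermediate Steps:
j(q, D) = q + 2*D (j(q, D) = (D + q) + D = q + 2*D)
L(G) = 2 (L(G) = 2 + 0 = 2)
(B(8, j(m(Y(-3, -4), -1), 6) + L(1)) + v(-8))**2 = (8*((1 + 2*6) + 2) + (-8)**2)**2 = (8*((1 + 12) + 2) + 64)**2 = (8*(13 + 2) + 64)**2 = (8*15 + 64)**2 = (120 + 64)**2 = 184**2 = 33856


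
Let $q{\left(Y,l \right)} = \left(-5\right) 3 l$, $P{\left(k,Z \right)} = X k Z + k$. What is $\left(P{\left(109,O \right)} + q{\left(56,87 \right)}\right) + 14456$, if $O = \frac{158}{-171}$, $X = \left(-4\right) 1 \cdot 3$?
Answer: $\frac{824708}{57} \approx 14469.0$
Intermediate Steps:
$X = -12$ ($X = \left(-4\right) 3 = -12$)
$O = - \frac{158}{171}$ ($O = 158 \left(- \frac{1}{171}\right) = - \frac{158}{171} \approx -0.92398$)
$P{\left(k,Z \right)} = k - 12 Z k$ ($P{\left(k,Z \right)} = - 12 k Z + k = - 12 Z k + k = k - 12 Z k$)
$q{\left(Y,l \right)} = - 15 l$
$\left(P{\left(109,O \right)} + q{\left(56,87 \right)}\right) + 14456 = \left(109 \left(1 - - \frac{632}{57}\right) - 1305\right) + 14456 = \left(109 \left(1 + \frac{632}{57}\right) - 1305\right) + 14456 = \left(109 \cdot \frac{689}{57} - 1305\right) + 14456 = \left(\frac{75101}{57} - 1305\right) + 14456 = \frac{716}{57} + 14456 = \frac{824708}{57}$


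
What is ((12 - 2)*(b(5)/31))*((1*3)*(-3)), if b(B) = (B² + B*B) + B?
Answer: -4950/31 ≈ -159.68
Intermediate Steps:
b(B) = B + 2*B² (b(B) = (B² + B²) + B = 2*B² + B = B + 2*B²)
((12 - 2)*(b(5)/31))*((1*3)*(-3)) = ((12 - 2)*((5*(1 + 2*5))/31))*((1*3)*(-3)) = (10*((5*(1 + 10))*(1/31)))*(3*(-3)) = (10*((5*11)*(1/31)))*(-9) = (10*(55*(1/31)))*(-9) = (10*(55/31))*(-9) = (550/31)*(-9) = -4950/31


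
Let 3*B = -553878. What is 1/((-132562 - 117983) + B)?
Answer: -1/435171 ≈ -2.2979e-6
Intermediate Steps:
B = -184626 (B = (⅓)*(-553878) = -184626)
1/((-132562 - 117983) + B) = 1/((-132562 - 117983) - 184626) = 1/(-250545 - 184626) = 1/(-435171) = -1/435171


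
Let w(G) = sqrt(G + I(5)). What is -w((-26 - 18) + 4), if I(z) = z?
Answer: -I*sqrt(35) ≈ -5.9161*I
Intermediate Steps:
w(G) = sqrt(5 + G) (w(G) = sqrt(G + 5) = sqrt(5 + G))
-w((-26 - 18) + 4) = -sqrt(5 + ((-26 - 18) + 4)) = -sqrt(5 + (-44 + 4)) = -sqrt(5 - 40) = -sqrt(-35) = -I*sqrt(35)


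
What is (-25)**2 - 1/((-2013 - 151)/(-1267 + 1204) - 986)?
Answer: 37471313/59954 ≈ 625.00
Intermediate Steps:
(-25)**2 - 1/((-2013 - 151)/(-1267 + 1204) - 986) = 625 - 1/(-2164/(-63) - 986) = 625 - 1/(-2164*(-1/63) - 986) = 625 - 1/(2164/63 - 986) = 625 - 1/(-59954/63) = 625 - 1*(-63/59954) = 625 + 63/59954 = 37471313/59954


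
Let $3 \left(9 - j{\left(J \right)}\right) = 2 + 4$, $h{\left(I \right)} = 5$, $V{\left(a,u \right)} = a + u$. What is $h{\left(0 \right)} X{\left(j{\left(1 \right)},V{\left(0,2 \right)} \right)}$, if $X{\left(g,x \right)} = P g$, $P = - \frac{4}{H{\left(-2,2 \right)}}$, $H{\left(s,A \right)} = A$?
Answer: $-70$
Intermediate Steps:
$j{\left(J \right)} = 7$ ($j{\left(J \right)} = 9 - \frac{2 + 4}{3} = 9 - 2 = 7$)
$P = -2$ ($P = - \frac{4}{2} = \left(-4\right) \frac{1}{2} = -2$)
$X{\left(g,x \right)} = - 2 g$
$h{\left(0 \right)} X{\left(j{\left(1 \right)},V{\left(0,2 \right)} \right)} = 5 \left(\left(-2\right) 7\right) = 5 \left(-14\right) = -70$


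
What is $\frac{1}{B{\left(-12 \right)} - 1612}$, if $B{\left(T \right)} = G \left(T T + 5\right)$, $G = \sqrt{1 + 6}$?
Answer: $- \frac{1612}{2443137} - \frac{149 \sqrt{7}}{2443137} \approx -0.00082116$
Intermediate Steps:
$G = \sqrt{7} \approx 2.6458$
$B{\left(T \right)} = \sqrt{7} \left(5 + T^{2}\right)$ ($B{\left(T \right)} = \sqrt{7} \left(T T + 5\right) = \sqrt{7} \left(T^{2} + 5\right) = \sqrt{7} \left(5 + T^{2}\right)$)
$\frac{1}{B{\left(-12 \right)} - 1612} = \frac{1}{\sqrt{7} \left(5 + \left(-12\right)^{2}\right) - 1612} = \frac{1}{\sqrt{7} \left(5 + 144\right) - 1612} = \frac{1}{\sqrt{7} \cdot 149 - 1612} = \frac{1}{149 \sqrt{7} - 1612} = \frac{1}{-1612 + 149 \sqrt{7}}$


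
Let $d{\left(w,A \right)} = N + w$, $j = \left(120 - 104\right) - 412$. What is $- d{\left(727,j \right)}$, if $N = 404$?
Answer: $-1131$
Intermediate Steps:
$j = -396$ ($j = \left(120 - 104\right) - 412 = 16 - 412 = -396$)
$d{\left(w,A \right)} = 404 + w$
$- d{\left(727,j \right)} = - (404 + 727) = \left(-1\right) 1131 = -1131$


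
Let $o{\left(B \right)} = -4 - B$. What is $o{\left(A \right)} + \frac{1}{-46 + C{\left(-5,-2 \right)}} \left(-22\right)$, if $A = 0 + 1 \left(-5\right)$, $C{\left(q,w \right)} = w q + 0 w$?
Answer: $\frac{29}{18} \approx 1.6111$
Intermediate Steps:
$C{\left(q,w \right)} = q w$ ($C{\left(q,w \right)} = q w + 0 = q w$)
$A = -5$ ($A = 0 - 5 = -5$)
$o{\left(A \right)} + \frac{1}{-46 + C{\left(-5,-2 \right)}} \left(-22\right) = \left(-4 - -5\right) + \frac{1}{-46 - -10} \left(-22\right) = \left(-4 + 5\right) + \frac{1}{-46 + 10} \left(-22\right) = 1 + \frac{1}{-36} \left(-22\right) = 1 - - \frac{11}{18} = 1 + \frac{11}{18} = \frac{29}{18}$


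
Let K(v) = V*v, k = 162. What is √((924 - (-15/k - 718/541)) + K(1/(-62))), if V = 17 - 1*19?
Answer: √84336745331442/301878 ≈ 30.421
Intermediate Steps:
V = -2 (V = 17 - 19 = -2)
K(v) = -2*v
√((924 - (-15/k - 718/541)) + K(1/(-62))) = √((924 - (-15/162 - 718/541)) - 2/(-62)) = √((924 - (-15*1/162 - 718*1/541)) - 2*(-1/62)) = √((924 - (-5/54 - 718/541)) + 1/31) = √((924 - 1*(-41477/29214)) + 1/31) = √((924 + 41477/29214) + 1/31) = √(27035213/29214 + 1/31) = √(838120817/905634) = √84336745331442/301878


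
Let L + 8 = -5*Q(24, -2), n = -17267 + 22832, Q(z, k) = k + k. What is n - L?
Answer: 5553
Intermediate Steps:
Q(z, k) = 2*k
n = 5565
L = 12 (L = -8 - 10*(-2) = -8 - 5*(-4) = -8 + 20 = 12)
n - L = 5565 - 1*12 = 5565 - 12 = 5553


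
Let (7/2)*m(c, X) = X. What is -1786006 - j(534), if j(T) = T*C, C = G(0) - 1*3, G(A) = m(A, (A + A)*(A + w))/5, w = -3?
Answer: -1784404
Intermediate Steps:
m(c, X) = 2*X/7
G(A) = 4*A*(-3 + A)/35 (G(A) = (2*((A + A)*(A - 3))/7)/5 = (2*((2*A)*(-3 + A))/7)*(1/5) = (2*(2*A*(-3 + A))/7)*(1/5) = (4*A*(-3 + A)/7)*(1/5) = 4*A*(-3 + A)/35)
C = -3 (C = (4/35)*0*(-3 + 0) - 1*3 = (4/35)*0*(-3) - 3 = 0 - 3 = -3)
j(T) = -3*T (j(T) = T*(-3) = -3*T)
-1786006 - j(534) = -1786006 - (-3)*534 = -1786006 - 1*(-1602) = -1786006 + 1602 = -1784404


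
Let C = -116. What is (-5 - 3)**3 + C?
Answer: -628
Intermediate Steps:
(-5 - 3)**3 + C = (-5 - 3)**3 - 116 = (-8)**3 - 116 = -512 - 116 = -628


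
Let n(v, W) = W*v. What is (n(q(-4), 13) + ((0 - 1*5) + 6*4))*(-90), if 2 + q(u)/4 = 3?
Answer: -6390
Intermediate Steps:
q(u) = 4 (q(u) = -8 + 4*3 = -8 + 12 = 4)
(n(q(-4), 13) + ((0 - 1*5) + 6*4))*(-90) = (13*4 + ((0 - 1*5) + 6*4))*(-90) = (52 + ((0 - 5) + 24))*(-90) = (52 + (-5 + 24))*(-90) = (52 + 19)*(-90) = 71*(-90) = -6390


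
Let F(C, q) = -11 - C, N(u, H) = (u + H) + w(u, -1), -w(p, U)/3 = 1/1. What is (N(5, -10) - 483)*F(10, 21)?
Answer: 10311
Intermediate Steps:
w(p, U) = -3 (w(p, U) = -3/1 = -3*1 = -3)
N(u, H) = -3 + H + u (N(u, H) = (u + H) - 3 = (H + u) - 3 = -3 + H + u)
(N(5, -10) - 483)*F(10, 21) = ((-3 - 10 + 5) - 483)*(-11 - 1*10) = (-8 - 483)*(-11 - 10) = -491*(-21) = 10311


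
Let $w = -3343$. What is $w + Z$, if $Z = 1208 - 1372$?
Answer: $-3507$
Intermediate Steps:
$Z = -164$
$w + Z = -3343 - 164 = -3507$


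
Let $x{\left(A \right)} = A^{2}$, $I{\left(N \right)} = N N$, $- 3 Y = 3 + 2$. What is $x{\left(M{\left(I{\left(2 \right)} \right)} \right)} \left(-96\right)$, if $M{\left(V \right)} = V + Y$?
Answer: $- \frac{1568}{3} \approx -522.67$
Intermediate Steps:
$Y = - \frac{5}{3}$ ($Y = - \frac{3 + 2}{3} = \left(- \frac{1}{3}\right) 5 = - \frac{5}{3} \approx -1.6667$)
$I{\left(N \right)} = N^{2}$
$M{\left(V \right)} = - \frac{5}{3} + V$ ($M{\left(V \right)} = V - \frac{5}{3} = - \frac{5}{3} + V$)
$x{\left(M{\left(I{\left(2 \right)} \right)} \right)} \left(-96\right) = \left(- \frac{5}{3} + 2^{2}\right)^{2} \left(-96\right) = \left(- \frac{5}{3} + 4\right)^{2} \left(-96\right) = \left(\frac{7}{3}\right)^{2} \left(-96\right) = \frac{49}{9} \left(-96\right) = - \frac{1568}{3}$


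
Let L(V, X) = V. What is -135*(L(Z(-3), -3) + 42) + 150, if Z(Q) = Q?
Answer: -5115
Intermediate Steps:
-135*(L(Z(-3), -3) + 42) + 150 = -135*(-3 + 42) + 150 = -135*39 + 150 = -5265 + 150 = -5115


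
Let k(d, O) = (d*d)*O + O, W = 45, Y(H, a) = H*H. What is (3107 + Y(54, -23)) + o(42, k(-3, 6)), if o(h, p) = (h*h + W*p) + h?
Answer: 10529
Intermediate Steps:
Y(H, a) = H**2
k(d, O) = O + O*d**2 (k(d, O) = d**2*O + O = O*d**2 + O = O + O*d**2)
o(h, p) = h + h**2 + 45*p (o(h, p) = (h*h + 45*p) + h = (h**2 + 45*p) + h = h + h**2 + 45*p)
(3107 + Y(54, -23)) + o(42, k(-3, 6)) = (3107 + 54**2) + (42 + 42**2 + 45*(6*(1 + (-3)**2))) = (3107 + 2916) + (42 + 1764 + 45*(6*(1 + 9))) = 6023 + (42 + 1764 + 45*(6*10)) = 6023 + (42 + 1764 + 45*60) = 6023 + (42 + 1764 + 2700) = 6023 + 4506 = 10529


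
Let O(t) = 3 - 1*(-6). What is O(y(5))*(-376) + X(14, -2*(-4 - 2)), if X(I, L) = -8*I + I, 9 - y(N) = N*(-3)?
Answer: -3482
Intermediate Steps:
y(N) = 9 + 3*N (y(N) = 9 - N*(-3) = 9 - (-3)*N = 9 + 3*N)
O(t) = 9 (O(t) = 3 + 6 = 9)
X(I, L) = -7*I
O(y(5))*(-376) + X(14, -2*(-4 - 2)) = 9*(-376) - 7*14 = -3384 - 98 = -3482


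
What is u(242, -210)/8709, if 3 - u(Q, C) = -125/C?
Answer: 101/365778 ≈ 0.00027612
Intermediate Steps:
u(Q, C) = 3 + 125/C (u(Q, C) = 3 - (-125)/C = 3 + 125/C)
u(242, -210)/8709 = (3 + 125/(-210))/8709 = (3 + 125*(-1/210))*(1/8709) = (3 - 25/42)*(1/8709) = (101/42)*(1/8709) = 101/365778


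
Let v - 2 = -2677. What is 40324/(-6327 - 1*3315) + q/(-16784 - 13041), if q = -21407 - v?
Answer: -511024678/143786325 ≈ -3.5541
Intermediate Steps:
v = -2675 (v = 2 - 2677 = -2675)
q = -18732 (q = -21407 - 1*(-2675) = -21407 + 2675 = -18732)
40324/(-6327 - 1*3315) + q/(-16784 - 13041) = 40324/(-6327 - 1*3315) - 18732/(-16784 - 13041) = 40324/(-6327 - 3315) - 18732/(-29825) = 40324/(-9642) - 18732*(-1/29825) = 40324*(-1/9642) + 18732/29825 = -20162/4821 + 18732/29825 = -511024678/143786325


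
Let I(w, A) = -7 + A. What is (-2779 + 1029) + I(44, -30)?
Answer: -1787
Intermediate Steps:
(-2779 + 1029) + I(44, -30) = (-2779 + 1029) + (-7 - 30) = -1750 - 37 = -1787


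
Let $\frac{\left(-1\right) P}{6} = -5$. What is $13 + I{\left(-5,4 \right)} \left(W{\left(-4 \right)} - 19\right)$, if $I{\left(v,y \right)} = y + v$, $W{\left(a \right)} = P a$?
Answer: $152$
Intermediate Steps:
$P = 30$ ($P = \left(-6\right) \left(-5\right) = 30$)
$W{\left(a \right)} = 30 a$
$I{\left(v,y \right)} = v + y$
$13 + I{\left(-5,4 \right)} \left(W{\left(-4 \right)} - 19\right) = 13 + \left(-5 + 4\right) \left(30 \left(-4\right) - 19\right) = 13 - \left(-120 - 19\right) = 13 - -139 = 13 + 139 = 152$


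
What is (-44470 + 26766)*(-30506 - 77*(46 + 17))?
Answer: 625960328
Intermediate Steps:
(-44470 + 26766)*(-30506 - 77*(46 + 17)) = -17704*(-30506 - 77*63) = -17704*(-30506 - 4851) = -17704*(-35357) = 625960328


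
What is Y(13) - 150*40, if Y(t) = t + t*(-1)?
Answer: -6000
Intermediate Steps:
Y(t) = 0 (Y(t) = t - t = 0)
Y(13) - 150*40 = 0 - 150*40 = 0 - 6000 = -6000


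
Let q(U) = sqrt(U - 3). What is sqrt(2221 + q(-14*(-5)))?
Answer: sqrt(2221 + sqrt(67)) ≈ 47.214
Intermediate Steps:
q(U) = sqrt(-3 + U)
sqrt(2221 + q(-14*(-5))) = sqrt(2221 + sqrt(-3 - 14*(-5))) = sqrt(2221 + sqrt(-3 + 70)) = sqrt(2221 + sqrt(67))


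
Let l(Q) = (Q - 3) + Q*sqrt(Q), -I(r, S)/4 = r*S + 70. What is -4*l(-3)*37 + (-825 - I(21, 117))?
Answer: 10171 + 444*I*sqrt(3) ≈ 10171.0 + 769.03*I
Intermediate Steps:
I(r, S) = -280 - 4*S*r (I(r, S) = -4*(r*S + 70) = -4*(S*r + 70) = -4*(70 + S*r) = -280 - 4*S*r)
l(Q) = -3 + Q + Q**(3/2) (l(Q) = (-3 + Q) + Q**(3/2) = -3 + Q + Q**(3/2))
-4*l(-3)*37 + (-825 - I(21, 117)) = -4*(-3 - 3 + (-3)**(3/2))*37 + (-825 - (-280 - 4*117*21)) = -4*(-3 - 3 - 3*I*sqrt(3))*37 + (-825 - (-280 - 9828)) = -4*(-6 - 3*I*sqrt(3))*37 + (-825 - 1*(-10108)) = (24 + 12*I*sqrt(3))*37 + (-825 + 10108) = (888 + 444*I*sqrt(3)) + 9283 = 10171 + 444*I*sqrt(3)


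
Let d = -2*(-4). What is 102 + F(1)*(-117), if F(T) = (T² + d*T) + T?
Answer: -1068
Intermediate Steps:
d = 8
F(T) = T² + 9*T (F(T) = (T² + 8*T) + T = T² + 9*T)
102 + F(1)*(-117) = 102 + (1*(9 + 1))*(-117) = 102 + (1*10)*(-117) = 102 + 10*(-117) = 102 - 1170 = -1068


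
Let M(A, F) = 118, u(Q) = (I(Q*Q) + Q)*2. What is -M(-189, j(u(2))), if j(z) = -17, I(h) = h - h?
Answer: -118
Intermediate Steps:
I(h) = 0
u(Q) = 2*Q (u(Q) = (0 + Q)*2 = Q*2 = 2*Q)
-M(-189, j(u(2))) = -1*118 = -118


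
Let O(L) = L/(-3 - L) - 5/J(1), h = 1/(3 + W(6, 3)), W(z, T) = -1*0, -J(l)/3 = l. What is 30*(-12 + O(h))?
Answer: -313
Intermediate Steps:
J(l) = -3*l
W(z, T) = 0
h = ⅓ (h = 1/(3 + 0) = 1/3 = ⅓ ≈ 0.33333)
O(L) = 5/3 + L/(-3 - L) (O(L) = L/(-3 - L) - 5/((-3*1)) = L/(-3 - L) - 5/(-3) = L/(-3 - L) - 5*(-⅓) = L/(-3 - L) + 5/3 = 5/3 + L/(-3 - L))
30*(-12 + O(h)) = 30*(-12 + (15 + 2*(⅓))/(3*(3 + ⅓))) = 30*(-12 + (15 + ⅔)/(3*(10/3))) = 30*(-12 + (⅓)*(3/10)*(47/3)) = 30*(-12 + 47/30) = 30*(-313/30) = -313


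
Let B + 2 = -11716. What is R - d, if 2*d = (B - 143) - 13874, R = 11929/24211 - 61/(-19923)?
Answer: 12413903580131/964711506 ≈ 12868.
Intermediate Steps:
B = -11718 (B = -2 - 11716 = -11718)
R = 239138338/482355753 (R = 11929*(1/24211) - 61*(-1/19923) = 11929/24211 + 61/19923 = 239138338/482355753 ≈ 0.49577)
d = -25735/2 (d = ((-11718 - 143) - 13874)/2 = (-11861 - 13874)/2 = (½)*(-25735) = -25735/2 ≈ -12868.)
R - d = 239138338/482355753 - 1*(-25735/2) = 239138338/482355753 + 25735/2 = 12413903580131/964711506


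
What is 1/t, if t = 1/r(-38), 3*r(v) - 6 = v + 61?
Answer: 29/3 ≈ 9.6667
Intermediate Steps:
r(v) = 67/3 + v/3 (r(v) = 2 + (v + 61)/3 = 2 + (61 + v)/3 = 2 + (61/3 + v/3) = 67/3 + v/3)
t = 3/29 (t = 1/(67/3 + (1/3)*(-38)) = 1/(67/3 - 38/3) = 1/(29/3) = 3/29 ≈ 0.10345)
1/t = 1/(3/29) = 29/3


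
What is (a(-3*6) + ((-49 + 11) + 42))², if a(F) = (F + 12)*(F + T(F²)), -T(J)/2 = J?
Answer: 16000000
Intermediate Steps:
T(J) = -2*J
a(F) = (12 + F)*(F - 2*F²) (a(F) = (F + 12)*(F - 2*F²) = (12 + F)*(F - 2*F²))
(a(-3*6) + ((-49 + 11) + 42))² = ((-3*6)*(12 - (-69)*6 - 2*(-3*6)²) + ((-49 + 11) + 42))² = (-18*(12 - 23*(-18) - 2*(-18)²) + (-38 + 42))² = (-18*(12 + 414 - 2*324) + 4)² = (-18*(12 + 414 - 648) + 4)² = (-18*(-222) + 4)² = (3996 + 4)² = 4000² = 16000000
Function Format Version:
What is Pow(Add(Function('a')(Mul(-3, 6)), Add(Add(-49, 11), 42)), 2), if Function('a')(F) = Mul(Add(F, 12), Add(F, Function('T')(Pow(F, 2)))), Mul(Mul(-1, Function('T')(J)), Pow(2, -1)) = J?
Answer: 16000000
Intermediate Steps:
Function('T')(J) = Mul(-2, J)
Function('a')(F) = Mul(Add(12, F), Add(F, Mul(-2, Pow(F, 2)))) (Function('a')(F) = Mul(Add(F, 12), Add(F, Mul(-2, Pow(F, 2)))) = Mul(Add(12, F), Add(F, Mul(-2, Pow(F, 2)))))
Pow(Add(Function('a')(Mul(-3, 6)), Add(Add(-49, 11), 42)), 2) = Pow(Add(Mul(Mul(-3, 6), Add(12, Mul(-23, Mul(-3, 6)), Mul(-2, Pow(Mul(-3, 6), 2)))), Add(Add(-49, 11), 42)), 2) = Pow(Add(Mul(-18, Add(12, Mul(-23, -18), Mul(-2, Pow(-18, 2)))), Add(-38, 42)), 2) = Pow(Add(Mul(-18, Add(12, 414, Mul(-2, 324))), 4), 2) = Pow(Add(Mul(-18, Add(12, 414, -648)), 4), 2) = Pow(Add(Mul(-18, -222), 4), 2) = Pow(Add(3996, 4), 2) = Pow(4000, 2) = 16000000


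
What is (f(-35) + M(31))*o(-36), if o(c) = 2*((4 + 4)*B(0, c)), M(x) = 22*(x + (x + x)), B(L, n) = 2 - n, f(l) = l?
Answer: 1222688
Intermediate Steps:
M(x) = 66*x (M(x) = 22*(x + 2*x) = 22*(3*x) = 66*x)
o(c) = 32 - 16*c (o(c) = 2*((4 + 4)*(2 - c)) = 2*(8*(2 - c)) = 2*(16 - 8*c) = 32 - 16*c)
(f(-35) + M(31))*o(-36) = (-35 + 66*31)*(32 - 16*(-36)) = (-35 + 2046)*(32 + 576) = 2011*608 = 1222688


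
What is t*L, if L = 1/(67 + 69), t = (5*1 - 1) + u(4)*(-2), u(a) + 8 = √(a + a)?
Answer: 5/34 - √2/34 ≈ 0.10546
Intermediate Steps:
u(a) = -8 + √2*√a (u(a) = -8 + √(a + a) = -8 + √(2*a) = -8 + √2*√a)
t = 20 - 4*√2 (t = (5*1 - 1) + (-8 + √2*√4)*(-2) = (5 - 1) + (-8 + √2*2)*(-2) = 4 + (-8 + 2*√2)*(-2) = 4 + (16 - 4*√2) = 20 - 4*√2 ≈ 14.343)
L = 1/136 ≈ 0.0073529
t*L = (20 - 4*√2)*(1/136) = 5/34 - √2/34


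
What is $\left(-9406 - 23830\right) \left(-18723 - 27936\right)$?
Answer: $1550758524$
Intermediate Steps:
$\left(-9406 - 23830\right) \left(-18723 - 27936\right) = - 33236 \left(-18723 - 27936\right) = \left(-33236\right) \left(-46659\right) = 1550758524$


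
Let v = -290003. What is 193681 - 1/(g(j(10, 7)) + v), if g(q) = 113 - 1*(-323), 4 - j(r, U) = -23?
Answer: 56083626128/289567 ≈ 1.9368e+5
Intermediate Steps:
j(r, U) = 27 (j(r, U) = 4 - 1*(-23) = 4 + 23 = 27)
g(q) = 436 (g(q) = 113 + 323 = 436)
193681 - 1/(g(j(10, 7)) + v) = 193681 - 1/(436 - 290003) = 193681 - 1/(-289567) = 193681 - 1*(-1/289567) = 193681 + 1/289567 = 56083626128/289567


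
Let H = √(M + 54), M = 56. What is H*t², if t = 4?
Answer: 16*√110 ≈ 167.81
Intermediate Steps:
H = √110 (H = √(56 + 54) = √110 ≈ 10.488)
H*t² = √110*4² = √110*16 = 16*√110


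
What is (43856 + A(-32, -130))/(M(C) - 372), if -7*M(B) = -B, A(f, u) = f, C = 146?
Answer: -153384/1229 ≈ -124.80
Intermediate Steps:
M(B) = B/7 (M(B) = -(-1)*B/7 = B/7)
(43856 + A(-32, -130))/(M(C) - 372) = (43856 - 32)/((⅐)*146 - 372) = 43824/(146/7 - 372) = 43824/(-2458/7) = 43824*(-7/2458) = -153384/1229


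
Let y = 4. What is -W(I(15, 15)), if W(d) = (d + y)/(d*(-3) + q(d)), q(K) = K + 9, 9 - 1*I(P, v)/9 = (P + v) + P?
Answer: 320/657 ≈ 0.48706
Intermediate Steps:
I(P, v) = 81 - 18*P - 9*v (I(P, v) = 81 - 9*((P + v) + P) = 81 - 9*(v + 2*P) = 81 + (-18*P - 9*v) = 81 - 18*P - 9*v)
q(K) = 9 + K
W(d) = (4 + d)/(9 - 2*d) (W(d) = (d + 4)/(d*(-3) + (9 + d)) = (4 + d)/(-3*d + (9 + d)) = (4 + d)/(9 - 2*d))
-W(I(15, 15)) = -(-4 - (81 - 18*15 - 9*15))/(-9 + 2*(81 - 18*15 - 9*15)) = -(-4 - (81 - 270 - 135))/(-9 + 2*(81 - 270 - 135)) = -(-4 - 1*(-324))/(-9 + 2*(-324)) = -(-4 + 324)/(-9 - 648) = -320/(-657) = -(-1)*320/657 = -1*(-320/657) = 320/657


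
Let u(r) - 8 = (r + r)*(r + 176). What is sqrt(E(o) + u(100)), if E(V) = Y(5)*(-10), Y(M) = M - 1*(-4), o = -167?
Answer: sqrt(55118) ≈ 234.77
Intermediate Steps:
Y(M) = 4 + M (Y(M) = M + 4 = 4 + M)
E(V) = -90 (E(V) = (4 + 5)*(-10) = 9*(-10) = -90)
u(r) = 8 + 2*r*(176 + r) (u(r) = 8 + (r + r)*(r + 176) = 8 + (2*r)*(176 + r) = 8 + 2*r*(176 + r))
sqrt(E(o) + u(100)) = sqrt(-90 + (8 + 2*100**2 + 352*100)) = sqrt(-90 + (8 + 2*10000 + 35200)) = sqrt(-90 + (8 + 20000 + 35200)) = sqrt(-90 + 55208) = sqrt(55118)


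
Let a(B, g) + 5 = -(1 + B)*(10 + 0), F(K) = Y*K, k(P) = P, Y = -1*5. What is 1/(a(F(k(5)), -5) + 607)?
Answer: 1/842 ≈ 0.0011876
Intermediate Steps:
Y = -5
F(K) = -5*K
a(B, g) = -15 - 10*B (a(B, g) = -5 - (1 + B)*(10 + 0) = -5 - (1 + B)*10 = -5 - (10 + 10*B) = -5 + (-10 - 10*B) = -15 - 10*B)
1/(a(F(k(5)), -5) + 607) = 1/((-15 - (-50)*5) + 607) = 1/((-15 - 10*(-25)) + 607) = 1/((-15 + 250) + 607) = 1/(235 + 607) = 1/842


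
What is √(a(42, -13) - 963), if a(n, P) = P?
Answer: 4*I*√61 ≈ 31.241*I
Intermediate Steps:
√(a(42, -13) - 963) = √(-13 - 963) = √(-976) = 4*I*√61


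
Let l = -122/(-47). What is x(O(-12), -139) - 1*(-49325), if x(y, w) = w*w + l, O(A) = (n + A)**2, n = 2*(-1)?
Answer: 3226484/47 ≈ 68649.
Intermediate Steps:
n = -2
O(A) = (-2 + A)**2
l = 122/47 (l = -122*(-1/47) = 122/47 ≈ 2.5957)
x(y, w) = 122/47 + w**2 (x(y, w) = w*w + 122/47 = w**2 + 122/47 = 122/47 + w**2)
x(O(-12), -139) - 1*(-49325) = (122/47 + (-139)**2) - 1*(-49325) = (122/47 + 19321) + 49325 = 908209/47 + 49325 = 3226484/47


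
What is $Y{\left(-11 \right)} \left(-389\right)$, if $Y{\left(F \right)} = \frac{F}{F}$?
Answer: $-389$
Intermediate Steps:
$Y{\left(F \right)} = 1$
$Y{\left(-11 \right)} \left(-389\right) = 1 \left(-389\right) = -389$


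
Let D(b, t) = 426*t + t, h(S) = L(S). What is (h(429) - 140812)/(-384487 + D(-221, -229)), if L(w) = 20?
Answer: 70396/241135 ≈ 0.29194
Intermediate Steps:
h(S) = 20
D(b, t) = 427*t
(h(429) - 140812)/(-384487 + D(-221, -229)) = (20 - 140812)/(-384487 + 427*(-229)) = -140792/(-384487 - 97783) = -140792/(-482270) = -140792*(-1/482270) = 70396/241135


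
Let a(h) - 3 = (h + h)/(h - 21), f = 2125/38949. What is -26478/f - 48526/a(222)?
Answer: -366829665328/741625 ≈ -4.9463e+5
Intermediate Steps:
f = 2125/38949 (f = 2125*(1/38949) = 2125/38949 ≈ 0.054559)
a(h) = 3 + 2*h/(-21 + h) (a(h) = 3 + (h + h)/(h - 21) = 3 + (2*h)/(-21 + h) = 3 + 2*h/(-21 + h))
-26478/f - 48526/a(222) = -26478/2125/38949 - 48526*(-21 + 222)/(-63 + 5*222) = -26478*38949/2125 - 48526*201/(-63 + 1110) = -1031291622/2125 - 48526/((1/201)*1047) = -1031291622/2125 - 48526/349/67 = -1031291622/2125 - 48526*67/349 = -1031291622/2125 - 3251242/349 = -366829665328/741625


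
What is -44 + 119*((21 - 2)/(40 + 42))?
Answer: -1347/82 ≈ -16.427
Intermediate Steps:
-44 + 119*((21 - 2)/(40 + 42)) = -44 + 119*(19/82) = -44 + 2261/82 = -1347/82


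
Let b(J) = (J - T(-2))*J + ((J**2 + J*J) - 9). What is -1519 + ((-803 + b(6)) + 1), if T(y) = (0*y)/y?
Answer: -2222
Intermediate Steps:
T(y) = 0 (T(y) = 0/y = 0)
b(J) = -9 + 3*J**2 (b(J) = (J - 1*0)*J + ((J**2 + J*J) - 9) = (J + 0)*J + ((J**2 + J**2) - 9) = J*J + (2*J**2 - 9) = J**2 + (-9 + 2*J**2) = -9 + 3*J**2)
-1519 + ((-803 + b(6)) + 1) = -1519 + ((-803 + (-9 + 3*6**2)) + 1) = -1519 + ((-803 + (-9 + 3*36)) + 1) = -1519 + ((-803 + (-9 + 108)) + 1) = -1519 + ((-803 + 99) + 1) = -1519 + (-704 + 1) = -1519 - 703 = -2222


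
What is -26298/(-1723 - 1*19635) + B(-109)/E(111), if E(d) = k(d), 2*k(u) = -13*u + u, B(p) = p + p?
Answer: 5542628/3556107 ≈ 1.5586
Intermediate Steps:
B(p) = 2*p
k(u) = -6*u (k(u) = (-13*u + u)/2 = (-12*u)/2 = -6*u)
E(d) = -6*d
-26298/(-1723 - 1*19635) + B(-109)/E(111) = -26298/(-1723 - 1*19635) + (2*(-109))/((-6*111)) = -26298/(-1723 - 19635) - 218/(-666) = -26298/(-21358) - 218*(-1/666) = -26298*(-1/21358) + 109/333 = 13149/10679 + 109/333 = 5542628/3556107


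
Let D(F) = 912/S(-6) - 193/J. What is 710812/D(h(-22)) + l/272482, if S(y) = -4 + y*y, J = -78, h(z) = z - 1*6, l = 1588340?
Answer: 944446781837/41144782 ≈ 22954.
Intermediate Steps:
h(z) = -6 + z (h(z) = z - 6 = -6 + z)
S(y) = -4 + y²
D(F) = 1208/39 (D(F) = 912/(-4 + (-6)²) - 193/(-78) = 912/(-4 + 36) - 193*(-1/78) = 912/32 + 193/78 = 912*(1/32) + 193/78 = 57/2 + 193/78 = 1208/39)
710812/D(h(-22)) + l/272482 = 710812/(1208/39) + 1588340/272482 = 710812*(39/1208) + 1588340*(1/272482) = 6930417/302 + 794170/136241 = 944446781837/41144782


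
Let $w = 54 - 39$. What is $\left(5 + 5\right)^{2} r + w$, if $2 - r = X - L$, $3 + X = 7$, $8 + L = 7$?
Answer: $-285$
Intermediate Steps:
$L = -1$ ($L = -8 + 7 = -1$)
$X = 4$ ($X = -3 + 7 = 4$)
$w = 15$ ($w = 54 - 39 = 15$)
$r = -3$ ($r = 2 - \left(4 - -1\right) = 2 - \left(4 + 1\right) = 2 - 5 = -3$)
$\left(5 + 5\right)^{2} r + w = \left(5 + 5\right)^{2} \left(-3\right) + 15 = 10^{2} \left(-3\right) + 15 = 100 \left(-3\right) + 15 = -300 + 15 = -285$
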